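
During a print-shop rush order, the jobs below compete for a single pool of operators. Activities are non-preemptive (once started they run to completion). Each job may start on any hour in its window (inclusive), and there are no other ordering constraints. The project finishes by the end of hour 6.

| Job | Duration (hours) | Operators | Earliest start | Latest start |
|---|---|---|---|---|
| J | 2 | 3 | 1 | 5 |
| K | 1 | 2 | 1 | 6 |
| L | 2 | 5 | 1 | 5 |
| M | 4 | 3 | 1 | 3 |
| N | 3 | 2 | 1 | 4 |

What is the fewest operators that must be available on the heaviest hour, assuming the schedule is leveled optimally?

7

Early-start (J@1, K@1, L@1, M@1, N@1) gives peak 15: h1:15  h2:13  h3:5  h4:3  h5:0  h6:0.
Shift K→3, L→5, N→3.
Schedule J@1, K@3, L@5, M@1, N@3: h1:6  h2:6  h3:7  h4:5  h5:7  h6:5 — peak 7.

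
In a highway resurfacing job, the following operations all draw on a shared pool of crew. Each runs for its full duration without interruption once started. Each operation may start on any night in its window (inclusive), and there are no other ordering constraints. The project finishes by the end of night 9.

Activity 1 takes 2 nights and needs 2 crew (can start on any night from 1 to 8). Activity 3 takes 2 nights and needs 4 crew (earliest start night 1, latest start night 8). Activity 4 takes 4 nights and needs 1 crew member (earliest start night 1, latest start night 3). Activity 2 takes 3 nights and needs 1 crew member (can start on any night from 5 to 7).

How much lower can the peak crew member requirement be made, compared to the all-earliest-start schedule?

3

Early-start peak: n1:7  n2:7  n3:1  n4:1  n5:1  n6:1  n7:1  n8:0  n9:0 ⇒ 7.
Leveled (Activity 1@1, Activity 3@5, Activity 4@1, Activity 2@7): n1:3  n2:3  n3:1  n4:1  n5:4  n6:4  n7:1  n8:1  n9:1 ⇒ 4.
Reduction 7 − 4 = 3.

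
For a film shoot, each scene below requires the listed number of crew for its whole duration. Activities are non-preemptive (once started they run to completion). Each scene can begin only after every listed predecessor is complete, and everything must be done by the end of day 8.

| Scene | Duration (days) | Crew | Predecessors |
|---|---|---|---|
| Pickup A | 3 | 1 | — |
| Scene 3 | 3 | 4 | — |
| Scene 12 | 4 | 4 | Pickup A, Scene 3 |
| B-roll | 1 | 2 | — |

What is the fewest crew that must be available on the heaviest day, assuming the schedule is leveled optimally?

5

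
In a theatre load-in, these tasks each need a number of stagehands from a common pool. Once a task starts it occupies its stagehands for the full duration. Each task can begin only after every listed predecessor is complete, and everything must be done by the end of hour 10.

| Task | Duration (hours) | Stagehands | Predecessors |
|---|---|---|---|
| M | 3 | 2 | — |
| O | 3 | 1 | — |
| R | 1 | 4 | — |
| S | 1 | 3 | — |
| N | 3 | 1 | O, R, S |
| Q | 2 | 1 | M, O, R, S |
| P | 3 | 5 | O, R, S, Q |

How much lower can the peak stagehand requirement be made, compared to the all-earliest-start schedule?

5

Early-start peak: h1:10  h2:3  h3:3  h4:2  h5:2  h6:6  h7:5  h8:5  h9:0  h10:0 ⇒ 10.
Leveled (M@1, O@2, R@4, S@1, N@5, Q@5, P@8): h1:5  h2:3  h3:3  h4:5  h5:2  h6:2  h7:1  h8:5  h9:5  h10:5 ⇒ 5.
Reduction 10 − 5 = 5.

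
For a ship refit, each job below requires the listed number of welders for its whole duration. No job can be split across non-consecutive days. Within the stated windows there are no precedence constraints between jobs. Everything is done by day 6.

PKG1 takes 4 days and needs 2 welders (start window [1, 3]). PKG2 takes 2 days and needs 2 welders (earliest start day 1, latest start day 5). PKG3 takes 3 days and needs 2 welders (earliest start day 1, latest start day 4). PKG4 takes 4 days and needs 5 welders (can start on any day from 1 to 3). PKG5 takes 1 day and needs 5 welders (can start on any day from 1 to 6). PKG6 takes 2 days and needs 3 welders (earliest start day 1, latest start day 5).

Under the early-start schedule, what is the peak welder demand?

Early-start schedule: PKG1@1, PKG2@1, PKG3@1, PKG4@1, PKG5@1, PKG6@1.
Load per day: day 1: 19, day 2: 14, day 3: 9, day 4: 7, day 5: 0, day 6: 0.
Peak is 19.

19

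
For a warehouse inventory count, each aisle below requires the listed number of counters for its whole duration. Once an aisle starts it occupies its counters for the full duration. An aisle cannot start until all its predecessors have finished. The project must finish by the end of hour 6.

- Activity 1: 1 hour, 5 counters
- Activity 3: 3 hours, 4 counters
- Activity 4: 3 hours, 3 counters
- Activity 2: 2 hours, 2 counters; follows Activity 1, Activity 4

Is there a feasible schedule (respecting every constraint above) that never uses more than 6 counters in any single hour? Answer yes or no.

no

The minimum achievable peak is 7; 6 < 7, so no feasible schedule stays within the cap.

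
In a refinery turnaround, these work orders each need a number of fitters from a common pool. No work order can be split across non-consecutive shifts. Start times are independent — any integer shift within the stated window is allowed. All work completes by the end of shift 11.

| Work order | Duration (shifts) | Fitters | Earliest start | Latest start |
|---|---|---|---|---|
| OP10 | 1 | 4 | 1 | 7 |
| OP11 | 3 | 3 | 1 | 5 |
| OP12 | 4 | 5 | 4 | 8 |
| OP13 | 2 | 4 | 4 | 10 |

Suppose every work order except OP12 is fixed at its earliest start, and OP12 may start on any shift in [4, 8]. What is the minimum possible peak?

OP12@4: s1:7  s2:3  s3:3  s4:9  s5:9  s6:5  s7:5  s8:0  s9:0  s10:0  s11:0 → peak 9
OP12@5: s1:7  s2:3  s3:3  s4:4  s5:9  s6:5  s7:5  s8:5  s9:0  s10:0  s11:0 → peak 9
OP12@6: s1:7  s2:3  s3:3  s4:4  s5:4  s6:5  s7:5  s8:5  s9:5  s10:0  s11:0 → peak 7
OP12@7: s1:7  s2:3  s3:3  s4:4  s5:4  s6:0  s7:5  s8:5  s9:5  s10:5  s11:0 → peak 7
OP12@8: s1:7  s2:3  s3:3  s4:4  s5:4  s6:0  s7:0  s8:5  s9:5  s10:5  s11:5 → peak 7
Best is OP12@6, peak 7.

7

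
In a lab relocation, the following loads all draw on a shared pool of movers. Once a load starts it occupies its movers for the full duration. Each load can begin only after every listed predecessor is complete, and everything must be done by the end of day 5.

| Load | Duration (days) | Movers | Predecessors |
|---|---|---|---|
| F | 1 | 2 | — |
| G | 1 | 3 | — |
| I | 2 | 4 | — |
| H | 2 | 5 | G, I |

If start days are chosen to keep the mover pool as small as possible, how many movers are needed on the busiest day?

Early-start (F@1, G@1, I@1, H@3) gives peak 9: d1:9  d2:4  d3:5  d4:5  d5:0.
Shift I→2, H→4.
Schedule F@1, G@1, I@2, H@4: d1:5  d2:4  d3:4  d4:5  d5:5 — peak 5.
Total mover-days = 23 over 5 days ⇒ peak ≥ ⌈23/5⌉ = 5, so 5 is optimal.

5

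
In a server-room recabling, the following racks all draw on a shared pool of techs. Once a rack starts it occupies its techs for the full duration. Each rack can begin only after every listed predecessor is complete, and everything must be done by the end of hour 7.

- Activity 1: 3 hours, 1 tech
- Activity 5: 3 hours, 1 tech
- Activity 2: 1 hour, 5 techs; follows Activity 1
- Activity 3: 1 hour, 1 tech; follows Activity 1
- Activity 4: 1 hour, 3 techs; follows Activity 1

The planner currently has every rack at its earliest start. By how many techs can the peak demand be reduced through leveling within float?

Early-start peak: h1:2  h2:2  h3:2  h4:9  h5:0  h6:0  h7:0 ⇒ 9.
Leveled (Activity 1@1, Activity 5@1, Activity 2@4, Activity 3@5, Activity 4@5): h1:2  h2:2  h3:2  h4:5  h5:4  h6:0  h7:0 ⇒ 5.
Reduction 9 − 5 = 4.

4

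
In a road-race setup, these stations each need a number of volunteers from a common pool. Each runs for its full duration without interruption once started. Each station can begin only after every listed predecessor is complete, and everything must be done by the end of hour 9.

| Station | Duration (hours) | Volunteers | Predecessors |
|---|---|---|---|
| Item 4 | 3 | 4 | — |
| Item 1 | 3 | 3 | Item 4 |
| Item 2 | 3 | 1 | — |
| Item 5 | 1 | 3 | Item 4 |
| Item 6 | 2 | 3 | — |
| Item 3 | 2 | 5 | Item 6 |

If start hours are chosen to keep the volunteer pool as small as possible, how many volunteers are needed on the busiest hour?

Early-start (Item 4@1, Item 1@4, Item 2@1, Item 5@4, Item 6@1, Item 3@3) gives peak 11: h1:8  h2:8  h3:10  h4:11  h5:3  h6:3  h7:0  h8:0  h9:0.
Shift Item 6→5, Item 3→7.
Schedule Item 4@1, Item 1@4, Item 2@1, Item 5@4, Item 6@5, Item 3@7: h1:5  h2:5  h3:5  h4:6  h5:6  h6:6  h7:5  h8:5  h9:0 — peak 6.

6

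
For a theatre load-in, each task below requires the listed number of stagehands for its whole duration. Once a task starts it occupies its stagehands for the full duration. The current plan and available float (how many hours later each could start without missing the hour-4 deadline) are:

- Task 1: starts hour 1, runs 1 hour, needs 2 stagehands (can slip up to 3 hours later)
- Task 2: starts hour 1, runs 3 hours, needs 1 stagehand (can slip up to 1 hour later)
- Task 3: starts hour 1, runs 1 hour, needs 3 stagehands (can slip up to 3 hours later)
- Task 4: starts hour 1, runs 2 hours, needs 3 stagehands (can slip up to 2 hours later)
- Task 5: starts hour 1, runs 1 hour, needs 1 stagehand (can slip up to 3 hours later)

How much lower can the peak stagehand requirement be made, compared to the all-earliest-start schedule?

6

Early-start peak: h1:10  h2:4  h3:1  h4:0 ⇒ 10.
Leveled (Task 1@1, Task 2@1, Task 3@2, Task 4@3, Task 5@1): h1:4  h2:4  h3:4  h4:3 ⇒ 4.
Reduction 10 − 4 = 6.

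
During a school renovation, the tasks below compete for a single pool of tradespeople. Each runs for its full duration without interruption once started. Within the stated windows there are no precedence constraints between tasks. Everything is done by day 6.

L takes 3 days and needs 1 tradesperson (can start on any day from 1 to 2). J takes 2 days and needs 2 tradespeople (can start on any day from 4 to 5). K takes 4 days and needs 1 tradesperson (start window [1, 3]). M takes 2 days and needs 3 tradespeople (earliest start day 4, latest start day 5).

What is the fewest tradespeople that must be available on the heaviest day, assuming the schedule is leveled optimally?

Early-start (L@1, J@4, K@1, M@4) gives peak 6: d1:2  d2:2  d3:2  d4:6  d5:5  d6:0.
Shift M→5.
Schedule L@1, J@4, K@1, M@5: d1:2  d2:2  d3:2  d4:3  d5:5  d6:3 — peak 5.
No arrangement of the 24 feasible schedules does better.

5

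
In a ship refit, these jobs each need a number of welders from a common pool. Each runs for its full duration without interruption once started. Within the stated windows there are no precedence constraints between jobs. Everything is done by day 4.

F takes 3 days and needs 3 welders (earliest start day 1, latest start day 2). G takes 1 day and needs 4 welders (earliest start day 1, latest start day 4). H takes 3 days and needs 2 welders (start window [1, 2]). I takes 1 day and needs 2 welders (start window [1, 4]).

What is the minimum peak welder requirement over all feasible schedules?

6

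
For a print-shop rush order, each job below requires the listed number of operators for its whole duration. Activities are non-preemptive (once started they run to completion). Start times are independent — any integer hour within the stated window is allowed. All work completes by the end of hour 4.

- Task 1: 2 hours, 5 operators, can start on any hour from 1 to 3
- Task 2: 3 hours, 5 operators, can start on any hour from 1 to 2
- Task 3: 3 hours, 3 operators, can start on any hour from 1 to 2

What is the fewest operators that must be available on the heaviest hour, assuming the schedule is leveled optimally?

13

Schedule Task 1@1, Task 2@1, Task 3@1: h1:13  h2:13  h3:8  h4:0 — peak 13.
No arrangement of the 12 feasible schedules does better.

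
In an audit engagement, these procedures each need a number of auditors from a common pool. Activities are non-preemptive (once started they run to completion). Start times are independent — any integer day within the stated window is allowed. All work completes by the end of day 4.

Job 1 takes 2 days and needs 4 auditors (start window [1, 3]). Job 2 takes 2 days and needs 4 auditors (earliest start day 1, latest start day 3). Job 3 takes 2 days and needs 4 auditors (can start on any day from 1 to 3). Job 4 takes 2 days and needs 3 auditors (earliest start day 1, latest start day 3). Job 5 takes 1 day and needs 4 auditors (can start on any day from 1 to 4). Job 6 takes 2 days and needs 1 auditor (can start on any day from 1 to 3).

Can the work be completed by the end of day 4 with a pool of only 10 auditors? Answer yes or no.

The minimum achievable peak is 11; 10 < 11, so no feasible schedule stays within the cap.

no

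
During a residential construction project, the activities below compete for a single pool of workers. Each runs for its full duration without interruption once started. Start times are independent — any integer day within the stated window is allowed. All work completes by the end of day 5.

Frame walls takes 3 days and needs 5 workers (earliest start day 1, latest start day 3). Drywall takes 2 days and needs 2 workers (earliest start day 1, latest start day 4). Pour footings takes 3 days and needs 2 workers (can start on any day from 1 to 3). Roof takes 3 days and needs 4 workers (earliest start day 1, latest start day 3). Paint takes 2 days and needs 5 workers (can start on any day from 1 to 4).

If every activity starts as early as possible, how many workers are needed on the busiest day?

Early-start schedule: Frame walls@1, Drywall@1, Pour footings@1, Roof@1, Paint@1.
Load per day: day 1: 18, day 2: 18, day 3: 11, day 4: 0, day 5: 0.
Peak is 18.

18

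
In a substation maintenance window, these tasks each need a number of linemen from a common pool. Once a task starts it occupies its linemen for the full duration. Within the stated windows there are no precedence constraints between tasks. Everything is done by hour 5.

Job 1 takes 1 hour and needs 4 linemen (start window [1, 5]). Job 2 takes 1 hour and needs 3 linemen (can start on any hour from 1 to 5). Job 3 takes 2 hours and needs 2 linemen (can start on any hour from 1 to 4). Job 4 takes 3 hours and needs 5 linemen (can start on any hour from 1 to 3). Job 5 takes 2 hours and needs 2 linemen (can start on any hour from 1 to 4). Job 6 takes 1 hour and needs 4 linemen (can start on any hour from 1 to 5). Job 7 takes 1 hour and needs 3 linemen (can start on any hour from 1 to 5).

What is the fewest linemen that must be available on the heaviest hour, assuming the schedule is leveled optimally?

8

Early-start (Job 1@1, Job 2@1, Job 3@1, Job 4@1, Job 5@1, Job 6@1, Job 7@1) gives peak 23: h1:23  h2:9  h3:5  h4:0  h5:0.
Shift Job 2→2, Job 3→2, Job 4→3, Job 5→4, Job 7→2.
Schedule Job 1@1, Job 2@2, Job 3@2, Job 4@3, Job 5@4, Job 6@1, Job 7@2: h1:8  h2:8  h3:7  h4:7  h5:7 — peak 8.
Total lineman-hours = 37 over 5 hours ⇒ peak ≥ ⌈37/5⌉ = 8, so 8 is optimal.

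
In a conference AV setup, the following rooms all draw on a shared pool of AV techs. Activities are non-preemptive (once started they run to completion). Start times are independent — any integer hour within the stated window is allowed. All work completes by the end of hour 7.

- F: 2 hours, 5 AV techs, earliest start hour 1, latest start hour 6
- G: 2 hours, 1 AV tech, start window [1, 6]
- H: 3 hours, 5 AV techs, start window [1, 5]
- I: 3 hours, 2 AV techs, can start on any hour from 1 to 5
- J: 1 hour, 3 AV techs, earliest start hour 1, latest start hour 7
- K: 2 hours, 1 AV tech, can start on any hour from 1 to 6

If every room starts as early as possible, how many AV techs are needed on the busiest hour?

17

Early-start schedule: F@1, G@1, H@1, I@1, J@1, K@1.
Load per hour: hour 1: 17, hour 2: 14, hour 3: 7, hour 4: 0, hour 5: 0, hour 6: 0, hour 7: 0.
Peak is 17.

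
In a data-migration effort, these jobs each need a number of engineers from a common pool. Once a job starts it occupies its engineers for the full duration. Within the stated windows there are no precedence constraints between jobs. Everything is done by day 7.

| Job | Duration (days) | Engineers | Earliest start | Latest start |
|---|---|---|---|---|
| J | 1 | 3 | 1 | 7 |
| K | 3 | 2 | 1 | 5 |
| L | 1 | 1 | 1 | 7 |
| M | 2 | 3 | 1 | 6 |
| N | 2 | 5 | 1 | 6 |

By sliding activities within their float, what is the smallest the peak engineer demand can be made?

5

Early-start (J@1, K@1, L@1, M@1, N@1) gives peak 14: d1:14  d2:10  d3:2  d4:0  d5:0  d6:0  d7:0.
Shift L→2, M→3, N→5.
Schedule J@1, K@1, L@2, M@3, N@5: d1:5  d2:3  d3:5  d4:3  d5:5  d6:5  d7:0 — peak 5.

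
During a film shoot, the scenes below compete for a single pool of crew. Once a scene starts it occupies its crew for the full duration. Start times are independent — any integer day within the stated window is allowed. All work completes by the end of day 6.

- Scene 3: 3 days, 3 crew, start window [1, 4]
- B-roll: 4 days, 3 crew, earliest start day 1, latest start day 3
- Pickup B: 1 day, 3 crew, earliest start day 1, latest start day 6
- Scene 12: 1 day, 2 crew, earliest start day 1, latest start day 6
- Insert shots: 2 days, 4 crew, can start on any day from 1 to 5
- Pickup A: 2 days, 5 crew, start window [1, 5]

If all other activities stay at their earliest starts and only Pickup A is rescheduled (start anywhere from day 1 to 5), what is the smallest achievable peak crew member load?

Pickup A@1: d1:20  d2:15  d3:6  d4:3  d5:0  d6:0 → peak 20
Pickup A@2: d1:15  d2:15  d3:11  d4:3  d5:0  d6:0 → peak 15
Pickup A@3: d1:15  d2:10  d3:11  d4:8  d5:0  d6:0 → peak 15
Pickup A@4: d1:15  d2:10  d3:6  d4:8  d5:5  d6:0 → peak 15
Pickup A@5: d1:15  d2:10  d3:6  d4:3  d5:5  d6:5 → peak 15
Best is Pickup A@2, peak 15.

15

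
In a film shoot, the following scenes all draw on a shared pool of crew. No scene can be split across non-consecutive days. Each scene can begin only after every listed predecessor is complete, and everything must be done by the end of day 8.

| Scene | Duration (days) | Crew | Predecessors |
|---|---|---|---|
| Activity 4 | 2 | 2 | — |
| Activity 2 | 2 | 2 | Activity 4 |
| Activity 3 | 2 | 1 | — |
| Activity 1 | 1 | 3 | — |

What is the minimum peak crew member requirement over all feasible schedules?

3

Early-start (Activity 4@1, Activity 2@3, Activity 3@1, Activity 1@1) gives peak 6: d1:6  d2:3  d3:2  d4:2  d5:0  d6:0  d7:0  d8:0.
Shift Activity 1→5.
Schedule Activity 4@1, Activity 2@3, Activity 3@1, Activity 1@5: d1:3  d2:3  d3:2  d4:2  d5:3  d6:0  d7:0  d8:0 — peak 3.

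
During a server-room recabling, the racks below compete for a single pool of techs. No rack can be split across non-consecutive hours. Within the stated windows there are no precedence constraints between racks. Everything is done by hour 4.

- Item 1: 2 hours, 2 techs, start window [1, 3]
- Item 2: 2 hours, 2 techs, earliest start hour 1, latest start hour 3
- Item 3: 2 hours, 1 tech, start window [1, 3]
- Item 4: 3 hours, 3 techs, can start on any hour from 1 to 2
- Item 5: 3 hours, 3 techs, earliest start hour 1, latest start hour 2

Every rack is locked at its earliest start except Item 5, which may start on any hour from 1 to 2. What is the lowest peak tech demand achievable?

11

Item 5@1: h1:11  h2:11  h3:6  h4:0 → peak 11
Item 5@2: h1:8  h2:11  h3:6  h4:3 → peak 11
Best is Item 5@1, peak 11.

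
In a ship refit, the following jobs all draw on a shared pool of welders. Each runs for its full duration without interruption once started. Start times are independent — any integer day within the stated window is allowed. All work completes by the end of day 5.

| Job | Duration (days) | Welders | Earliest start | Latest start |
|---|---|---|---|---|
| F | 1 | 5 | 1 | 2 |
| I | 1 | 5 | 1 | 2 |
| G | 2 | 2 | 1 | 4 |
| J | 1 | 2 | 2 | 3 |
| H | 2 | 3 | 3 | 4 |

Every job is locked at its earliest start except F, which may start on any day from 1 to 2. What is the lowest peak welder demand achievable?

9

F@1: d1:12  d2:4  d3:3  d4:3  d5:0 → peak 12
F@2: d1:7  d2:9  d3:3  d4:3  d5:0 → peak 9
Best is F@2, peak 9.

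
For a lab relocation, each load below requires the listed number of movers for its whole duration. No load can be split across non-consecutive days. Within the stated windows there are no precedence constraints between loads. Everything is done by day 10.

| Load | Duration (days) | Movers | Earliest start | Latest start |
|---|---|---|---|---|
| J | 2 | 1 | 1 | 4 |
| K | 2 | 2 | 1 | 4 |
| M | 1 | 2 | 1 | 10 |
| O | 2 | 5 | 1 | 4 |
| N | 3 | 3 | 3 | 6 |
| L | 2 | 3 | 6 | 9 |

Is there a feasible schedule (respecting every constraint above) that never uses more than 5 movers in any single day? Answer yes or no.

yes

Schedule J@1, K@1, M@1, O@3, N@5, L@8: d1:5  d2:3  d3:5  d4:5  d5:3  d6:3  d7:3  d8:3  d9:3  d10:0 — peak 5 ≤ 5.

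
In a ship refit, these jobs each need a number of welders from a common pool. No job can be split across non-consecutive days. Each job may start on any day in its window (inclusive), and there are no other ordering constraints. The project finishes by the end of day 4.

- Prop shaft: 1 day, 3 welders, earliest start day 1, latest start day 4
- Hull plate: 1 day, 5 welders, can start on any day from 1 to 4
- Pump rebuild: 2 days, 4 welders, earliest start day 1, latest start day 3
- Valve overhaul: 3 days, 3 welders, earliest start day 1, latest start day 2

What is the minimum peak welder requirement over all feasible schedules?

7

Early-start (Prop shaft@1, Hull plate@1, Pump rebuild@1, Valve overhaul@1) gives peak 15: d1:15  d2:7  d3:3  d4:0.
Shift Hull plate→4, Pump rebuild→2.
Schedule Prop shaft@1, Hull plate@4, Pump rebuild@2, Valve overhaul@1: d1:6  d2:7  d3:7  d4:5 — peak 7.
Total welder-days = 25 over 4 days ⇒ peak ≥ ⌈25/4⌉ = 7, so 7 is optimal.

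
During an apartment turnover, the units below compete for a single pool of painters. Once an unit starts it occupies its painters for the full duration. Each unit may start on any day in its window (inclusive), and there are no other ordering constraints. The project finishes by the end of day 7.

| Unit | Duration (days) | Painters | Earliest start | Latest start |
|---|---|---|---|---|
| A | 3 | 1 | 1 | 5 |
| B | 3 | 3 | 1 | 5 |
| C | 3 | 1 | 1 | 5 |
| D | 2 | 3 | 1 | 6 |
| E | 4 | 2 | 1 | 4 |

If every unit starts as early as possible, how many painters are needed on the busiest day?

Early-start schedule: A@1, B@1, C@1, D@1, E@1.
Load per day: day 1: 10, day 2: 10, day 3: 7, day 4: 2, day 5: 0, day 6: 0, day 7: 0.
Peak is 10.

10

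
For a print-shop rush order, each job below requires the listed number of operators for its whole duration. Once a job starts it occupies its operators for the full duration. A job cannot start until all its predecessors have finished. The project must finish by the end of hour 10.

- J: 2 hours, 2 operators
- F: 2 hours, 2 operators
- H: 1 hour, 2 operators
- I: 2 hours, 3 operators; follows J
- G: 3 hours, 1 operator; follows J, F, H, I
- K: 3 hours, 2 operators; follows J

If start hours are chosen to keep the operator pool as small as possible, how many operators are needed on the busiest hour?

3

Early-start (J@1, F@1, H@1, I@3, G@5, K@3) gives peak 6: h1:6  h2:4  h3:5  h4:5  h5:3  h6:1  h7:1  h8:0  h9:0  h10:0.
Shift F→3, H→5, I→6, G→8, K→8.
Schedule J@1, F@3, H@5, I@6, G@8, K@8: h1:2  h2:2  h3:2  h4:2  h5:2  h6:3  h7:3  h8:3  h9:3  h10:3 — peak 3.
Total operator-hours = 25 over 10 hours ⇒ peak ≥ ⌈25/10⌉ = 3, so 3 is optimal.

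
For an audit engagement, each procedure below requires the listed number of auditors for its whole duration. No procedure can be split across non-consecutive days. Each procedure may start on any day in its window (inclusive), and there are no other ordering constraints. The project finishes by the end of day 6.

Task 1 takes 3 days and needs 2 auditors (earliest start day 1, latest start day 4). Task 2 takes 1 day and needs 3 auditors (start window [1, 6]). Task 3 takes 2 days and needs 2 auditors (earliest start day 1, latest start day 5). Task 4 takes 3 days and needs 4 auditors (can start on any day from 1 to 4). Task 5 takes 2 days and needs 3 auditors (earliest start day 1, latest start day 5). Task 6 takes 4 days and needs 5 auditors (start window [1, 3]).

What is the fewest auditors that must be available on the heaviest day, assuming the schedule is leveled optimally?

Early-start (Task 1@1, Task 2@1, Task 3@1, Task 4@1, Task 5@1, Task 6@1) gives peak 19: d1:19  d2:16  d3:11  d4:5  d5:0  d6:0.
Shift Task 3→2, Task 4→4, Task 6→3.
Schedule Task 1@1, Task 2@1, Task 3@2, Task 4@4, Task 5@1, Task 6@3: d1:8  d2:7  d3:9  d4:9  d5:9  d6:9 — peak 9.
Total auditor-days = 51 over 6 days ⇒ peak ≥ ⌈51/6⌉ = 9, so 9 is optimal.

9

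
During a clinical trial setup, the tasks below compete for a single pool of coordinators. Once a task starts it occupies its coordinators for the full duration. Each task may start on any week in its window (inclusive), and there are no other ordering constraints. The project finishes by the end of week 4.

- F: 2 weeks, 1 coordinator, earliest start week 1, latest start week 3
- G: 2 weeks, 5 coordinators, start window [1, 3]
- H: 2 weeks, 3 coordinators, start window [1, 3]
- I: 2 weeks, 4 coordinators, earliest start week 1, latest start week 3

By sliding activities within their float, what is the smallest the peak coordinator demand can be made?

Early-start (F@1, G@1, H@1, I@1) gives peak 13: w1:13  w2:13  w3:0  w4:0.
Shift H→3, I→3.
Schedule F@1, G@1, H@3, I@3: w1:6  w2:6  w3:7  w4:7 — peak 7.
Total coordinator-weeks = 26 over 4 weeks ⇒ peak ≥ ⌈26/4⌉ = 7, so 7 is optimal.

7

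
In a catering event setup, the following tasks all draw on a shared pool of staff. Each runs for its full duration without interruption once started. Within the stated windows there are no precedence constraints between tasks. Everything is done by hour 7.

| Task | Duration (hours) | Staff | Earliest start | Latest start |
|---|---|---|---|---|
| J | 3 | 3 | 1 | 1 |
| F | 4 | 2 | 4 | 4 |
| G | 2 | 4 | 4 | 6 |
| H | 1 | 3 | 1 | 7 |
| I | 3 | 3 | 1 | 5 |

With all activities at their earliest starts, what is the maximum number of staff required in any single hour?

9

Early-start schedule: J@1, F@4, G@4, H@1, I@1.
Load per hour: hour 1: 9, hour 2: 6, hour 3: 6, hour 4: 6, hour 5: 6, hour 6: 2, hour 7: 2.
Peak is 9.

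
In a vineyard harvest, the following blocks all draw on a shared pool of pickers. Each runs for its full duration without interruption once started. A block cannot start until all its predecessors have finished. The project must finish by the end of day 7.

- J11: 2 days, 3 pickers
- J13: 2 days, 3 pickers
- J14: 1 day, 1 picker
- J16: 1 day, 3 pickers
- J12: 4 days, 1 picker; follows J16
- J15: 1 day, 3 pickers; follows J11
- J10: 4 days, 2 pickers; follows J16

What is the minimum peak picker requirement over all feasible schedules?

6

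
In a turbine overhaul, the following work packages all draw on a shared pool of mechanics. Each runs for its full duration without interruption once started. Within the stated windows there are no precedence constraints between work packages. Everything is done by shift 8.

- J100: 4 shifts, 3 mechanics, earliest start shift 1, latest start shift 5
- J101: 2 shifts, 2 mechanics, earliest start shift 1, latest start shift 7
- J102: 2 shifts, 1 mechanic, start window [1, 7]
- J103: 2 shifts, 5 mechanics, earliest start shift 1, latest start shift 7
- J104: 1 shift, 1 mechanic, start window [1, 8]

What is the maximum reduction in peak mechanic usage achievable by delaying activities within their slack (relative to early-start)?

7

Early-start peak: s1:12  s2:11  s3:3  s4:3  s5:0  s6:0  s7:0  s8:0 ⇒ 12.
Leveled (J100@1, J101@1, J102@3, J103@5, J104@3): s1:5  s2:5  s3:5  s4:4  s5:5  s6:5  s7:0  s8:0 ⇒ 5.
Reduction 12 − 5 = 7.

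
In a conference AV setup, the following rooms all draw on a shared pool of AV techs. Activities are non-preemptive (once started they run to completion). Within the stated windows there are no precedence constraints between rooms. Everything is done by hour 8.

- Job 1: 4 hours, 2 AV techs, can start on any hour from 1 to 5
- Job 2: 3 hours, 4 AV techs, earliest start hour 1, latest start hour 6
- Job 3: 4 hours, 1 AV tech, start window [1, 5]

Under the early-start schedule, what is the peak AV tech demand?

7

Early-start schedule: Job 1@1, Job 2@1, Job 3@1.
Load per hour: hour 1: 7, hour 2: 7, hour 3: 7, hour 4: 3, hour 5: 0, hour 6: 0, hour 7: 0, hour 8: 0.
Peak is 7.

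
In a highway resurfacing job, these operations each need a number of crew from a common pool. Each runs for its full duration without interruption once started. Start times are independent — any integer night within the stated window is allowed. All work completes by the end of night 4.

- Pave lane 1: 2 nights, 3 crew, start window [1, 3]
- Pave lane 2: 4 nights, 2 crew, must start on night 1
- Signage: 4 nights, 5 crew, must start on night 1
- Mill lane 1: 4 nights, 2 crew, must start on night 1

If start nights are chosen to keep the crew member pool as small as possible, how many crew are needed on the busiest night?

12

Schedule Pave lane 1@1, Pave lane 2@1, Signage@1, Mill lane 1@1: n1:12  n2:12  n3:9  n4:9 — peak 12.
No arrangement of the 3 feasible schedules does better.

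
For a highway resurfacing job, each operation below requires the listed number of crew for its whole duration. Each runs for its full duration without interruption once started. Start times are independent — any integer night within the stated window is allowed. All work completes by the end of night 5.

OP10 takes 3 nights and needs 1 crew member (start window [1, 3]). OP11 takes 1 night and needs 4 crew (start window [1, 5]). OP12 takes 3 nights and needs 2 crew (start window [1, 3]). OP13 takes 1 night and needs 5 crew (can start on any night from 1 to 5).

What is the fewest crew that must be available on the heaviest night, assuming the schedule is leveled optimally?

5

Early-start (OP10@1, OP11@1, OP12@1, OP13@1) gives peak 12: n1:12  n2:3  n3:3  n4:0  n5:0.
Shift OP12→2, OP13→5.
Schedule OP10@1, OP11@1, OP12@2, OP13@5: n1:5  n2:3  n3:3  n4:2  n5:5 — peak 5.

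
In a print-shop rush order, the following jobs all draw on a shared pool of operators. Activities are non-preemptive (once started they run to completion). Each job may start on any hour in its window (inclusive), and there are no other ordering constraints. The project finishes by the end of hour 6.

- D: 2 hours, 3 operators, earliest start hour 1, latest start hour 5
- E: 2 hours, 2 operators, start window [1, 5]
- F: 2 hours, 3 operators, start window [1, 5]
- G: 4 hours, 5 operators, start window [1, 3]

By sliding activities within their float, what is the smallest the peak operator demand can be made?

Early-start (D@1, E@1, F@1, G@1) gives peak 13: h1:13  h2:13  h3:5  h4:5  h5:0  h6:0.
Shift E→3, G→3.
Schedule D@1, E@3, F@1, G@3: h1:6  h2:6  h3:7  h4:7  h5:5  h6:5 — peak 7.

7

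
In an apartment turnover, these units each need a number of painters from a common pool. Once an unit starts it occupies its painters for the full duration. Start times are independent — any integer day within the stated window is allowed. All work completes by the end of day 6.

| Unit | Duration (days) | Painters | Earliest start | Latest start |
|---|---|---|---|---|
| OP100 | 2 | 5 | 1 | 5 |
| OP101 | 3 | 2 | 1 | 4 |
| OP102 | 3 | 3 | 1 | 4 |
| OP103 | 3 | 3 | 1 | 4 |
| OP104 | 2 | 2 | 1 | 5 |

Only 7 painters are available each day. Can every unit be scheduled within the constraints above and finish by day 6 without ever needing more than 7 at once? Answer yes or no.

no

The minimum achievable peak is 8; 7 < 8, so no feasible schedule stays within the cap.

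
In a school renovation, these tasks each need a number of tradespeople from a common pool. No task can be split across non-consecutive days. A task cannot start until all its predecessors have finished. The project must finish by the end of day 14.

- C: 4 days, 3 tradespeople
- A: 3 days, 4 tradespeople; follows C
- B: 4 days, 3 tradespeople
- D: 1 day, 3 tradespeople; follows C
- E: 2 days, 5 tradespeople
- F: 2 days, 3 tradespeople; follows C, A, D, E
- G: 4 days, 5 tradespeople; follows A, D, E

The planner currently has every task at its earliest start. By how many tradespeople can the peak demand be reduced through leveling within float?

3

Early-start peak: d1:11  d2:11  d3:6  d4:6  d5:7  d6:4  d7:4  d8:8  d9:8  d10:5  d11:5  d12:0  d13:0  d14:0 ⇒ 11.
Leveled (C@1, A@5, B@1, D@5, E@8, F@10, G@10): d1:6  d2:6  d3:6  d4:6  d5:7  d6:4  d7:4  d8:5  d9:5  d10:8  d11:8  d12:5  d13:5  d14:0 ⇒ 8.
Reduction 11 − 8 = 3.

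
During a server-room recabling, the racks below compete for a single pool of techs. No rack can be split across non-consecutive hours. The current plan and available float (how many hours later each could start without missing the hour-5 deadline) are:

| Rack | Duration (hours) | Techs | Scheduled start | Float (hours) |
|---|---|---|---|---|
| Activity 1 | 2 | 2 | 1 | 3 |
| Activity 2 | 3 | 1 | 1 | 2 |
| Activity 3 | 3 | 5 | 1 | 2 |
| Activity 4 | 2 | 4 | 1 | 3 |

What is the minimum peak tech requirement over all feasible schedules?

Early-start (Activity 1@1, Activity 2@1, Activity 3@1, Activity 4@1) gives peak 12: h1:12  h2:12  h3:6  h4:0  h5:0.
Shift Activity 2→3, Activity 3→3.
Schedule Activity 1@1, Activity 2@3, Activity 3@3, Activity 4@1: h1:6  h2:6  h3:6  h4:6  h5:6 — peak 6.
Total tech-hours = 30 over 5 hours ⇒ peak ≥ ⌈30/5⌉ = 6, so 6 is optimal.

6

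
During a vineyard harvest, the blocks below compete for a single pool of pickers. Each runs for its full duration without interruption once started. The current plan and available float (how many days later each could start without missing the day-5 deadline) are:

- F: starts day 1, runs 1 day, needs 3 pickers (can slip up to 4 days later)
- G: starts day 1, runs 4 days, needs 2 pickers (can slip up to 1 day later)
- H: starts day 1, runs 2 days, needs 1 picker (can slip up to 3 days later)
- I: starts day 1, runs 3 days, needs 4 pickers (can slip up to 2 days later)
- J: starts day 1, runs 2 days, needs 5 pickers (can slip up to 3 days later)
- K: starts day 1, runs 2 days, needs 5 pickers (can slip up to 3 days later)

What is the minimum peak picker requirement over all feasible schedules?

11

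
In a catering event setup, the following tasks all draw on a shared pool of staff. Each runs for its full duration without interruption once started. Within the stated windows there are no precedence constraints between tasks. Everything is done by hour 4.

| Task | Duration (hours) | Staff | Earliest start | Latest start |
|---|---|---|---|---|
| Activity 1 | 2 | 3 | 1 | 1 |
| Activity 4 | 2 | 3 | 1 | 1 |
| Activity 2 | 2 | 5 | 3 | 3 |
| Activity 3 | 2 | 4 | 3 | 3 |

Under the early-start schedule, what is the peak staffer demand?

Early-start schedule: Activity 1@1, Activity 4@1, Activity 2@3, Activity 3@3.
Load per hour: hour 1: 6, hour 2: 6, hour 3: 9, hour 4: 9.
Peak is 9.

9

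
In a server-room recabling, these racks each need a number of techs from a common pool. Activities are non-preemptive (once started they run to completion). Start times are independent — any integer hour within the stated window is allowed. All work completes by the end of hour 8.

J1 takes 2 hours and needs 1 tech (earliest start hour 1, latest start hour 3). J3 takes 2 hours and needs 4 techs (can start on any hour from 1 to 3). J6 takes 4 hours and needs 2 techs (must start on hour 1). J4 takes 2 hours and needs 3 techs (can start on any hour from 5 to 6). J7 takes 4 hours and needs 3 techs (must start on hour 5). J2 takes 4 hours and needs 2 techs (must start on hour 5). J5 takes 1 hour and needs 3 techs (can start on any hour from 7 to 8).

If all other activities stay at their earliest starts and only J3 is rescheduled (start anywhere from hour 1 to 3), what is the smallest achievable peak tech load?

8

J3@1: h1:7  h2:7  h3:2  h4:2  h5:8  h6:8  h7:8  h8:5 → peak 8
J3@2: h1:3  h2:7  h3:6  h4:2  h5:8  h6:8  h7:8  h8:5 → peak 8
J3@3: h1:3  h2:3  h3:6  h4:6  h5:8  h6:8  h7:8  h8:5 → peak 8
Best is J3@1, peak 8.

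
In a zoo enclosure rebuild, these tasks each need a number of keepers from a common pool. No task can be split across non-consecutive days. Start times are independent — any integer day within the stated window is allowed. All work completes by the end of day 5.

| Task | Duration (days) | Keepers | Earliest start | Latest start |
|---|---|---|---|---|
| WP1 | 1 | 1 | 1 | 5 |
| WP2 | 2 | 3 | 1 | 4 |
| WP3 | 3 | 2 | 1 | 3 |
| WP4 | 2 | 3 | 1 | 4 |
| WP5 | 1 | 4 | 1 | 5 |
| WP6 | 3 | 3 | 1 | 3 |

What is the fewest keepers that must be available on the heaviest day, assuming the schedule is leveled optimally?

8

Early-start (WP1@1, WP2@1, WP3@1, WP4@1, WP5@1, WP6@1) gives peak 16: d1:16  d2:11  d3:5  d4:0  d5:0.
Shift WP4→2, WP5→4, WP6→3.
Schedule WP1@1, WP2@1, WP3@1, WP4@2, WP5@4, WP6@3: d1:6  d2:8  d3:8  d4:7  d5:3 — peak 8.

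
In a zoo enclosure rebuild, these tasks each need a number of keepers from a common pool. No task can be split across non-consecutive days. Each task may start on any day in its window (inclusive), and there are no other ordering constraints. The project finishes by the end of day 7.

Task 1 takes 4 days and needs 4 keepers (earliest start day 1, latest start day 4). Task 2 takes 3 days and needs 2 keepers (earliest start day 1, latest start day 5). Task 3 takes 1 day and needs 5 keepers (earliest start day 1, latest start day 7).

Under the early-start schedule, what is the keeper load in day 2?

At early start, day 2 has: Task 1, Task 2.
Demand: 4 + 2 = 6.

6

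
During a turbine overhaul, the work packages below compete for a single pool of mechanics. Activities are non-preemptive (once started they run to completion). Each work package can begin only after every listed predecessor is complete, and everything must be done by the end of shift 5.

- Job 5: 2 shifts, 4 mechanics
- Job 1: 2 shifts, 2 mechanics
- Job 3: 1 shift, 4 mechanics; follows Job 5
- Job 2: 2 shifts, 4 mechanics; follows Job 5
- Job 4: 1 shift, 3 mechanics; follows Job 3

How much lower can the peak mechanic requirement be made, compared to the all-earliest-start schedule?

1

Early-start peak: s1:6  s2:6  s3:8  s4:7  s5:0 ⇒ 8.
Leveled (Job 5@1, Job 1@1, Job 3@3, Job 2@4, Job 4@4): s1:6  s2:6  s3:4  s4:7  s5:4 ⇒ 7.
Reduction 8 − 7 = 1.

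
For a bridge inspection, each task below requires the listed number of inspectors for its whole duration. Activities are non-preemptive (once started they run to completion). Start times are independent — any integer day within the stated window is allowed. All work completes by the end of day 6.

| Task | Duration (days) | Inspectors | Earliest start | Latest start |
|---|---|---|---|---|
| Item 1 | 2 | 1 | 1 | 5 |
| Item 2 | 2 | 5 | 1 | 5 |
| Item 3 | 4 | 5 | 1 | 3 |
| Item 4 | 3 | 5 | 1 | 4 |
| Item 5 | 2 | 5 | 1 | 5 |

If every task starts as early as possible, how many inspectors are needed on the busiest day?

21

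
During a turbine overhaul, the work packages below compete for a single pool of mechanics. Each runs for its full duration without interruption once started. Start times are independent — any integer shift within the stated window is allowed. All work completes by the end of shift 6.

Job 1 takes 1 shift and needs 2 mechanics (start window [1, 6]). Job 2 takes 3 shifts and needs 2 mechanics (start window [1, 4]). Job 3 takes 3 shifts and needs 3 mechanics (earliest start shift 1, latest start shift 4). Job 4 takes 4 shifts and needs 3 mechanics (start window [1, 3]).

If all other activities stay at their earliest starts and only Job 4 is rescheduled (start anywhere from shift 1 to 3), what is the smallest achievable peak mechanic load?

Job 4@1: s1:10  s2:8  s3:8  s4:3  s5:0  s6:0 → peak 10
Job 4@2: s1:7  s2:8  s3:8  s4:3  s5:3  s6:0 → peak 8
Job 4@3: s1:7  s2:5  s3:8  s4:3  s5:3  s6:3 → peak 8
Best is Job 4@2, peak 8.

8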